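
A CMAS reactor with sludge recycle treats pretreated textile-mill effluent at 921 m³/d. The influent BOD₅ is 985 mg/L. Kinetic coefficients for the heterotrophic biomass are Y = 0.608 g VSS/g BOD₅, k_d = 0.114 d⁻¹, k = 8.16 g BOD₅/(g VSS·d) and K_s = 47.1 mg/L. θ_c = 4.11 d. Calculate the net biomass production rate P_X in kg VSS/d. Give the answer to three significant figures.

P_X ≈ 374 kg VSS/d

For a completely mixed reactor with recycle the Lawrence–McCarty relation gives S = K_s·(1 + k_d·θ_c) / [θ_c·(Y·k − k_d) − 1] = 47.1 × (1 + 0.114 × 4.11) / [4.11 × (0.608 × 8.16 − 0.114) − 1] = 69.17 / 18.92 = 3.655 mg/L.
Observed yield with endogenous decay: Y_obs = Y / (1 + k_d·θ_c) = 0.608 / (1 + 0.114 × 4.11) = 0.608 / 1.469 = 0.4140 g VSS/g BOD₅.
Substrate removed = Q·(S₀ − S) = 921 m³/d × (985 − 3.66) g/m³ = 9.04×10^5 g/d = 903.8 kg/d.
So the net sludge growth is P_X = 0.4140 × 903.8 = 374.2 kg VSS/d.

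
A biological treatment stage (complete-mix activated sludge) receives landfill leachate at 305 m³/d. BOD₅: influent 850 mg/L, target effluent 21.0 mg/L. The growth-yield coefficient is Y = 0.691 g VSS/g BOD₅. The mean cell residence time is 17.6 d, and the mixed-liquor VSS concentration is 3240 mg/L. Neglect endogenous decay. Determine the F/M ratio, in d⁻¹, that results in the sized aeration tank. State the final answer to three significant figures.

F/M ≈ 0.0843 d⁻¹

V·X = Y·Q·ΔS·θ_c gives V = 0.691 × 305 × (850 − 21.0) × 17.6 / 3240 = 949.1 m³.
F/M = Q·S₀ / (V·X) = 305 × 850 / (949.1 × 3240) = 0.08431 g BOD₅·(g VSS·d)⁻¹.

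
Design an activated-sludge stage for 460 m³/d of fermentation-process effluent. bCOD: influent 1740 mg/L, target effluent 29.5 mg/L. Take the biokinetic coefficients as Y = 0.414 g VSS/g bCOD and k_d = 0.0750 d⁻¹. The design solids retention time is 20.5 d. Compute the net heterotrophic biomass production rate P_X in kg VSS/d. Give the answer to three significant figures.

P_X ≈ 128 kg VSS/d

Observed yield with endogenous decay: Y_obs = Y / (1 + k_d·θ_c) = 0.414 / (1 + 0.0750 × 20.5) = 0.414 / 2.537 = 0.1632 g VSS/g bCOD.
Q·(S₀ − S) = 460 × (1740 − 29.5) × 10⁻³ = 786.8 kg/d removed.
Biomass produced: P_X = Y_obs·Q·ΔS = 0.1632 × 786.8 ≈ 128.4 kg VSS/d.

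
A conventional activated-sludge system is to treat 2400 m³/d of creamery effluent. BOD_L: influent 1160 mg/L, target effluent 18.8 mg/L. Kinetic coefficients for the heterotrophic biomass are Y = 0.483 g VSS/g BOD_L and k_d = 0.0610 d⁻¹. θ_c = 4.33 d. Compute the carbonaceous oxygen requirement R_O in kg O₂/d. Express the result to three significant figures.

Y_obs = Y / (1 + k_d θ_c) = 0.483 / (1 + 0.0610 × 4.33) = 0.483 / 1.264 = 0.3821.
Q·(S₀ − S) = 2400 × (1160 − 18.8) × 10⁻³ = 2739 kg/d removed.
Net sludge production P_X = 0.3821 × 2739 = 1046 kg VSS/d.
R_O = Q·ΔS − 1.42 P_X = 2739 − 1486 = 1253 kg O₂/d.

R_O ≈ 1250 kg O₂/d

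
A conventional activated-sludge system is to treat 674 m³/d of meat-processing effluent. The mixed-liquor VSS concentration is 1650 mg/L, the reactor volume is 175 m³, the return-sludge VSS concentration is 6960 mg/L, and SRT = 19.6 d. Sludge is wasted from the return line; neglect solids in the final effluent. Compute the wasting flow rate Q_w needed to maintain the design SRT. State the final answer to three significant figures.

Q_w = (V·X)/(θ_c X_r) = 175.0 × 1650 / (19.6 × 6960) = 2.117 m³/d.

Q_w ≈ 2.12 m³/d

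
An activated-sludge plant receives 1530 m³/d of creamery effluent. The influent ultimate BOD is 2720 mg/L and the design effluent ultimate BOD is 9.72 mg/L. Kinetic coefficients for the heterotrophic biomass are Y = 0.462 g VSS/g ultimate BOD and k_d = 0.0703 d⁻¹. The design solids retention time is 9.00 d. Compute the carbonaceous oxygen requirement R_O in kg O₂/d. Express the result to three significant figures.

R_O ≈ 2480 kg O₂/d

Observed yield with endogenous decay: Y_obs = Y / (1 + k_d·θ_c) = 0.462 / (1 + 0.0703 × 9.00) = 0.462 / 1.633 = 0.2830 g VSS/g ultimate BOD.
Substrate removed = Q·(S₀ − S) = 1530 m³/d × (2720 − 9.72) g/m³ = 4.15×10^6 g/d = 4147 kg/d.
Net sludge production P_X = 0.2830 × 4147 = 1173 kg VSS/d.
Carbonaceous O₂ demand = substrate oxidised − cell-mass equivalent = 4147 − 1.42 × 1173 = 2481 kg O₂/d.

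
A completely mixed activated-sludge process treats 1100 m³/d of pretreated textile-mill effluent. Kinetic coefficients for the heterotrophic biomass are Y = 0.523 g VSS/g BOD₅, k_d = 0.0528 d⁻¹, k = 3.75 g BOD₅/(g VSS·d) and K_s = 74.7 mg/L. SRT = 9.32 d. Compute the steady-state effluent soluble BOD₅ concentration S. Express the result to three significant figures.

S ≈ 6.64 mg/L

For a completely mixed reactor with recycle the Lawrence–McCarty relation gives S = K_s·(1 + k_d·θ_c) / [θ_c·(Y·k − k_d) − 1] = 74.7 × (1 + 0.0528 × 9.32) / [9.32 × (0.523 × 3.75 − 0.0528) − 1] = 111.5 / 16.79 = 6.640 mg/L.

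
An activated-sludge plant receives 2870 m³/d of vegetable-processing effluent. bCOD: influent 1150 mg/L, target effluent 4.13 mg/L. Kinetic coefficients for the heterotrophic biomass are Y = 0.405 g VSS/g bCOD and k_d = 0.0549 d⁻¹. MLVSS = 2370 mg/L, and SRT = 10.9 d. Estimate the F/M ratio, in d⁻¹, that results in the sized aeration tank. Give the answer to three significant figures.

Rearranging the biomass balance for a CMAS with decay, V = Y·Q·ΔS·θ_c / [X·(1+k_d θ_c)] = 0.405 × 2870 × (1150 − 4.13) × 10.9 / [2370 × (1 + 0.0549 × 10.9)] = 1.45×10^7 / 3788 = 3832 m³.
F/M = applied load / biomass = Q·S₀/(V·X) = 2870 × 1150 / (3832 × 2370) = 0.3634 d⁻¹.

F/M ≈ 0.363 d⁻¹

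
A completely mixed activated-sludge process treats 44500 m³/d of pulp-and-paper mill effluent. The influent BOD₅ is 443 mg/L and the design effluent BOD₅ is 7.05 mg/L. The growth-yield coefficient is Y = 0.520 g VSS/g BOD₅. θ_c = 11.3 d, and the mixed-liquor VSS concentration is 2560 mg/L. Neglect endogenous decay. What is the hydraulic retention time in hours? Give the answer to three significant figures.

Biomass mass balance (decay neglected): V·X = Y·Q·(S₀ − S)·θ_c, so V = 0.520 × 44500 × (443 − 7.05) × 11.3 / 2560 = 44529 m³.
HRT = V/Q = 44529 m³ / 44500 m³·d⁻¹ = 1.001 d × 24 = 24.02 h.

τ ≈ 24.0 h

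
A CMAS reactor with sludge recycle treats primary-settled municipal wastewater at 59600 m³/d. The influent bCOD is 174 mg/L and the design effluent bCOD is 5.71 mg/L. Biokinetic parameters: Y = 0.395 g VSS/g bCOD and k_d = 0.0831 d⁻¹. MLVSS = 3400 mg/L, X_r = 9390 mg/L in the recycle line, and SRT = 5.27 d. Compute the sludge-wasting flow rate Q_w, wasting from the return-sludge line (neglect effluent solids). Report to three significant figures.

Q_w ≈ 293 m³/d

Rearranging the biomass balance for a CMAS with decay, V = Y·Q·ΔS·θ_c / [X·(1+k_d θ_c)] = 0.395 × 59600 × (174 − 5.71) × 5.27 / [3400 × (1 + 0.0831 × 5.27)] = 2.09×10^7 / 4889 = 4271 m³.
Q_w = (V·X)/(θ_c X_r) = 4271 × 3400 / (5.27 × 9390) = 293.4 m³/d.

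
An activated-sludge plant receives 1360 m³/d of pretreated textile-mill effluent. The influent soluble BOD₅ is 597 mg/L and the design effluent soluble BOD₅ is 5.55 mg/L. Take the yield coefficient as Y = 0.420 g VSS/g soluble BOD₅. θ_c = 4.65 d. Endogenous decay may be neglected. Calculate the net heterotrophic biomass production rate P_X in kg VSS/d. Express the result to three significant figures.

Since k_d ≈ 0, Y_obs = Y = 0.420 g VSS/g soluble BOD₅.
Mass of soluble BOD₅ removed per day: Q(S₀ − S) = 1360 × 591.5 g/m³ = 804.4 kg/d.
P_X = Y_obs · Q(S₀ − S) = 0.4200 × 804.4 = 337.8 kg VSS/d.

P_X ≈ 338 kg VSS/d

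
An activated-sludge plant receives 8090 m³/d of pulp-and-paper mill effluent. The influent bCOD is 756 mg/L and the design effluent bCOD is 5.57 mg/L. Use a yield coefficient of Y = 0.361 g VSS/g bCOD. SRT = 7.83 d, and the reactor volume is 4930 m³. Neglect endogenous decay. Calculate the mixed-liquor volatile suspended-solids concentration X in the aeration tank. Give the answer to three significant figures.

X ≈ 3480 mg/L

X = Y·Q·ΔS·θ_c / V = 0.361 × 8090 × (756 − 5.57) × 7.83 / 4930 = 3481 mg/L.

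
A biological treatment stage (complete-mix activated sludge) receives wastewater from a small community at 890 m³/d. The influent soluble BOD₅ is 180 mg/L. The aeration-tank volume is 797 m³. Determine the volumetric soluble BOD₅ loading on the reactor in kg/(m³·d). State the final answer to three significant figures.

Volumetric loading L_v = Q·S₀ / V = 890 × 180 g/m³ / 797.0 m³ = 201.0 g/(m³·d) = 0.2010 kg soluble BOD₅/(m³·d).

L_v ≈ 0.201 kg soluble BOD₅/(m³·d)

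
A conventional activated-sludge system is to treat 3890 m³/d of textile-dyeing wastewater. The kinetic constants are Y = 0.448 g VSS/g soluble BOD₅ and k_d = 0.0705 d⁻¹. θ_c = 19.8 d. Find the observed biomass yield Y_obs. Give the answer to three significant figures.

Y_obs ≈ 0.187 g VSS/g soluble BOD₅

Observed yield with endogenous decay: Y_obs = Y / (1 + k_d·θ_c) = 0.448 / (1 + 0.0705 × 19.8) = 0.448 / 2.396 = 0.1870 g VSS/g soluble BOD₅.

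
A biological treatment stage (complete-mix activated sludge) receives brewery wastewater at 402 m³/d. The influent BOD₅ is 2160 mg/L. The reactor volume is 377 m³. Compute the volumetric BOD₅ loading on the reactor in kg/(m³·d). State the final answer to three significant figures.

L_v ≈ 2.30 kg BOD₅/(m³·d)

L_v = Q S₀ / V = 402 × 2160 × 10⁻³ / 377.0 = 2.303 kg/(m³·d).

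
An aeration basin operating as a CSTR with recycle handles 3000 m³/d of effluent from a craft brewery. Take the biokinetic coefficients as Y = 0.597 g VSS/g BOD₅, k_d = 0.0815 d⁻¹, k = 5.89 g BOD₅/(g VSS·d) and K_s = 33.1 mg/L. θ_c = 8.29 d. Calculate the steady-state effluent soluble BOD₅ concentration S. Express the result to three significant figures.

For a completely mixed reactor with recycle the Lawrence–McCarty relation gives S = K_s·(1 + k_d·θ_c) / [θ_c·(Y·k − k_d) − 1] = 33.1 × (1 + 0.0815 × 8.29) / [8.29 × (0.597 × 5.89 − 0.0815) − 1] = 55.46 / 27.47 = 2.019 mg/L.

S ≈ 2.02 mg/L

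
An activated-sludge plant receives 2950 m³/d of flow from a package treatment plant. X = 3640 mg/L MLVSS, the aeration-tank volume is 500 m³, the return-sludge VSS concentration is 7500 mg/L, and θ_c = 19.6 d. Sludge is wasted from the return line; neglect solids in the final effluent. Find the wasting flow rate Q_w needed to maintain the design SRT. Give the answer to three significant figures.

θ_c = V·X/(Q_w·X_r) when wasting from the recycle, so Q_w = V·X/(θ_c·X_r) = 500.0 × 3640 / (19.6 × 7500) = 12.38 m³/d.

Q_w ≈ 12.4 m³/d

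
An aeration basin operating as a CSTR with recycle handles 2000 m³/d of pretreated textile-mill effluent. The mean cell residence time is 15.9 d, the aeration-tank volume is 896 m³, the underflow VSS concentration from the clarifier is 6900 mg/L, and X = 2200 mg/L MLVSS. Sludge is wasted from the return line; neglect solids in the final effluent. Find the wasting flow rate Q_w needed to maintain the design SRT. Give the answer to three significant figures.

Q_w ≈ 18.0 m³/d

θ_c = V·X/(Q_w·X_r) when wasting from the recycle, so Q_w = V·X/(θ_c·X_r) = 896.0 × 2200 / (15.9 × 6900) = 17.97 m³/d.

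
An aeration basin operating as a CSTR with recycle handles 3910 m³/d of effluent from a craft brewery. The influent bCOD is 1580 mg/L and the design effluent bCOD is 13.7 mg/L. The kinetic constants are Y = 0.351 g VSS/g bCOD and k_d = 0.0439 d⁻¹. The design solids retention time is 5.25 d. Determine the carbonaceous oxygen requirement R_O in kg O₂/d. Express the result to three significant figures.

Observed yield with endogenous decay: Y_obs = Y / (1 + k_d·θ_c) = 0.351 / (1 + 0.0439 × 5.25) = 0.351 / 1.230 = 0.2853 g VSS/g bCOD.
Q·(S₀ − S) = 3910 × (1580 − 13.7) × 10⁻³ = 6124 kg/d removed.
Net sludge production P_X = 0.2853 × 6124 = 1747 kg VSS/d.
Carbonaceous O₂ demand = substrate oxidised − cell-mass equivalent = 6124 − 1.42 × 1747 = 3644 kg O₂/d.

R_O ≈ 3640 kg O₂/d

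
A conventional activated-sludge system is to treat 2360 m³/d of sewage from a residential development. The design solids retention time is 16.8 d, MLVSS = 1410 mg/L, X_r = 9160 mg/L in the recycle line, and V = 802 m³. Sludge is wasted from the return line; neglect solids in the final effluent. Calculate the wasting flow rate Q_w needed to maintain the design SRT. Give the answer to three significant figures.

Wasting from the return line (neglecting effluent solids): Q_w = V·X / (θ_c·X_r) = 802.0 × 1410 / (16.8 × 9160) = 7.348 m³/d.

Q_w ≈ 7.35 m³/d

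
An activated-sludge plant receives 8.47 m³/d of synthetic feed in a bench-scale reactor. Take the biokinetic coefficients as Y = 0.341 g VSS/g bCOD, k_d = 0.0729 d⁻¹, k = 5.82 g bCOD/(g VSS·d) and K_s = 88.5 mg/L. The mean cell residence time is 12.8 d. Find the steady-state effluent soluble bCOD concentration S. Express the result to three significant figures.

Effluent substrate depends only on kinetics and SRT: S = K_s(1 + k_d θ_c) / [θ_c(Yk − k_d) − 1] = 88.5 × (1 + 0.0729 × 12.8) / [12.8 × (0.341 × 5.82 − 0.0729) − 1] = 171.1 / 23.47 = 7.289 mg/L.

S ≈ 7.29 mg/L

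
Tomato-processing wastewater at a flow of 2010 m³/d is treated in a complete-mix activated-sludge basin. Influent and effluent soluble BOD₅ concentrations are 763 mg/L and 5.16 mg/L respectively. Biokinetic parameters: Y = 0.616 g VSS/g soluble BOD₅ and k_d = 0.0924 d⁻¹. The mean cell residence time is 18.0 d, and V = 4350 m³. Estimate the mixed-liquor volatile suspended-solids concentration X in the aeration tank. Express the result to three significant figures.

X ≈ 1460 mg/L

From V·X·(1 + k_d·θ_c) = Y·Q·(S₀ − S)·θ_c: X = 0.616 × 2010 × (763 − 5.16) × 18.0 / [4350 × (1 + 0.0924 × 18.0)] = 1458 mg/L.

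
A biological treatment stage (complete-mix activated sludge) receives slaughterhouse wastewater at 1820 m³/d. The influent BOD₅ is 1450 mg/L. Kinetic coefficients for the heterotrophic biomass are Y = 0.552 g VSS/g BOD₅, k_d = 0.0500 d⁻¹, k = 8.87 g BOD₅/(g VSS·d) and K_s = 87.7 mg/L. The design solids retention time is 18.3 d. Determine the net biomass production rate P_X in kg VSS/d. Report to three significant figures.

P_X ≈ 760 kg VSS/d

Effluent substrate depends only on kinetics and SRT: S = K_s(1 + k_d θ_c) / [θ_c(Yk − k_d) − 1] = 87.7 × (1 + 0.0500 × 18.3) / [18.3 × (0.552 × 8.87 − 0.0500) − 1] = 167.9 / 87.69 = 1.915 mg/L.
Y_obs = Y / (1 + k_d θ_c) = 0.552 / (1 + 0.0500 × 18.3) = 0.552 / 1.915 = 0.2883.
ΔS = 1450 − 1.92 = 1448 mg/L, so the substrate removal rate is 1820 × 1448/1000 = 2636 kg BOD₅/d.
P_X = Y_obs · Q(S₀ − S) = 0.2883 × 2636 = 759.7 kg VSS/d.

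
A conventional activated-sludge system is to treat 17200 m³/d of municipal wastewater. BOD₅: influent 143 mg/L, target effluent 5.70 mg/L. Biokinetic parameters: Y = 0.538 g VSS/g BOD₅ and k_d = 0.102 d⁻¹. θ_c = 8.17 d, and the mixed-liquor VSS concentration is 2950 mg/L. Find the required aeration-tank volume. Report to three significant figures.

V ≈ 1920 m³

From the SRT design equation V = Y Q (S₀−S) θ_c / [X (1 + k_d θ_c)] = 0.538 × 17200 × (143 − 5.70) × 8.17 / [2950 × (1 + 0.102 × 8.17)] = 1.04×10^7 / 5408 = 1919 m³.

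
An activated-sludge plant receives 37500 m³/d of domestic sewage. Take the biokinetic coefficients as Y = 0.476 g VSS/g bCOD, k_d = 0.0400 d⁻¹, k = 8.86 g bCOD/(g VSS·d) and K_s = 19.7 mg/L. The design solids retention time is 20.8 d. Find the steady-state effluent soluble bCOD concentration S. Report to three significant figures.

S ≈ 0.420 mg/L

Effluent substrate depends only on kinetics and SRT: S = K_s(1 + k_d θ_c) / [θ_c(Yk − k_d) − 1] = 19.7 × (1 + 0.0400 × 20.8) / [20.8 × (0.476 × 8.86 − 0.0400) − 1] = 36.09 / 85.89 = 0.4202 mg/L.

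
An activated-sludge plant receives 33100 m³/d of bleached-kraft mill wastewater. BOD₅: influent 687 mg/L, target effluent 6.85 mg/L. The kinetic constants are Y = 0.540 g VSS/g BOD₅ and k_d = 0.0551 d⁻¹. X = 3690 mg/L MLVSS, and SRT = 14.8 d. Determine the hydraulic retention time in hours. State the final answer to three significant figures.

τ ≈ 19.5 h

Steady-state biomass mass balance: V·X·(1 + k_d·θ_c) = Y·Q·(S₀ − S)·θ_c, so V = 0.540 × 33100 × (687 − 6.85) × 14.8 / [3690 × (1 + 0.0551 × 14.8)] = 1.8×10^8 / 6699 = 26858 m³.
Hydraulic retention time τ = V/Q = 26858 / 33100 = 0.8114 d = 19.47 h.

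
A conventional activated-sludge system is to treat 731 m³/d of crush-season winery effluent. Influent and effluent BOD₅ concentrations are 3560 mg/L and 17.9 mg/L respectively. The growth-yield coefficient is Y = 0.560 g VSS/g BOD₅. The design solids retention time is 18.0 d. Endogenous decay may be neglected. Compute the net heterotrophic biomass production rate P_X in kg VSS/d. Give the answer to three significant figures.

P_X ≈ 1450 kg VSS/d

No decay correction is needed, so Y_obs = Y = 0.560.
ΔS = 3560 − 17.9 = 3542 mg/L, so the substrate removal rate is 731 × 3542/1000 = 2589 kg BOD₅/d.
Biomass produced: P_X = Y_obs·Q·ΔS = 0.5600 × 2589 ≈ 1450 kg VSS/d.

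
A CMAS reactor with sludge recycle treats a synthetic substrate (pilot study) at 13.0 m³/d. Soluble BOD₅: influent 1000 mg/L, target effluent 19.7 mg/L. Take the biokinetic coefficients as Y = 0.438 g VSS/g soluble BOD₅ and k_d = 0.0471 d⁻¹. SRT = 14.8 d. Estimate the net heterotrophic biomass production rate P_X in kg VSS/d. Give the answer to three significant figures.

Observed yield with endogenous decay: Y_obs = Y / (1 + k_d·θ_c) = 0.438 / (1 + 0.0471 × 14.8) = 0.438 / 1.697 = 0.2581 g VSS/g soluble BOD₅.
ΔS = 1000 − 19.7 = 980.3 mg/L, so the substrate removal rate is 13.0 × 980.3/1000 = 12.74 kg soluble BOD₅/d.
P_X = Y_obs · Q(S₀ − S) = 0.2581 × 12.74 = 3.289 kg VSS/d.

P_X ≈ 3.29 kg VSS/d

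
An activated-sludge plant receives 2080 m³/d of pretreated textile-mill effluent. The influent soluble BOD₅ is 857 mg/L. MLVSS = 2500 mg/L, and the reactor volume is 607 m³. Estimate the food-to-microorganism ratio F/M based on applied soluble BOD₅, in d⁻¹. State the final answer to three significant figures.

F/M ≈ 1.17 d⁻¹

F/M = applied load / biomass = Q·S₀/(V·X) = 2080 × 857 / (607.0 × 2500) = 1.175 d⁻¹.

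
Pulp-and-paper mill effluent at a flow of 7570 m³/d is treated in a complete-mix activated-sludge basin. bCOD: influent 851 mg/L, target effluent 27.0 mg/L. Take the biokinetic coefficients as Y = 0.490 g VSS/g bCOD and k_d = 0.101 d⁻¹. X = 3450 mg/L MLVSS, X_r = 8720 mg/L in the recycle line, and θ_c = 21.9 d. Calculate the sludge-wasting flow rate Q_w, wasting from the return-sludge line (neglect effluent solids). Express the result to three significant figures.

Q_w ≈ 109 m³/d

Rearranging the biomass balance for a CMAS with decay, V = Y·Q·ΔS·θ_c / [X·(1+k_d θ_c)] = 0.490 × 7570 × (851 − 27.0) × 21.9 / [3450 × (1 + 0.101 × 21.9)] = 6.69×10^7 / 11081 = 6041 m³.
θ_c = V·X/(Q_w·X_r) when wasting from the recycle, so Q_w = V·X/(θ_c·X_r) = 6041 × 3450 / (21.9 × 8720) = 109.1 m³/d.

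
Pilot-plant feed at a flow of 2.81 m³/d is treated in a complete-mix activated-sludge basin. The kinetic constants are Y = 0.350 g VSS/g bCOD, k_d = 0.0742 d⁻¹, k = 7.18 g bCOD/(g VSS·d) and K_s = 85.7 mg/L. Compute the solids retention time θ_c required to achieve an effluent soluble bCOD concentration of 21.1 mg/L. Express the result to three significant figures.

θ_c ≈ 2.37 d

At the target effluent, Y k S/(K_s+S) = 0.350×7.18×21.1/106.8 = 0.4965 d⁻¹.
Then 1/θ_c = μ − k_d = 0.4965 − 0.0742 = 0.4223 d⁻¹, giving θ_c = 2.368 d.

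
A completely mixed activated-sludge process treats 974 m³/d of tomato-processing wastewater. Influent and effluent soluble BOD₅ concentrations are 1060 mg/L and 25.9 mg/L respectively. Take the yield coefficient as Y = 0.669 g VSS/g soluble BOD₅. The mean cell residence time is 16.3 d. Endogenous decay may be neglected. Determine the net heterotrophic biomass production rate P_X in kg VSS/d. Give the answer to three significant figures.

P_X ≈ 674 kg VSS/d

Since k_d ≈ 0, Y_obs = Y = 0.669 g VSS/g soluble BOD₅.
Mass of soluble BOD₅ removed per day: Q(S₀ − S) = 974 × 1034 g/m³ = 1007 kg/d.
So the net sludge growth is P_X = 0.6690 × 1007 = 673.8 kg VSS/d.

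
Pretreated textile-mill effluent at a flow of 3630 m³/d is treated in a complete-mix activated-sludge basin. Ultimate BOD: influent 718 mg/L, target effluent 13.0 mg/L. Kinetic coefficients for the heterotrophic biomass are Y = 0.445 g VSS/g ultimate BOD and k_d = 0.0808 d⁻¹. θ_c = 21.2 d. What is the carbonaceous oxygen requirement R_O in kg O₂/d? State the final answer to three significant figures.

Observed yield with endogenous decay: Y_obs = Y / (1 + k_d·θ_c) = 0.445 / (1 + 0.0808 × 21.2) = 0.445 / 2.713 = 0.1640 g VSS/g ultimate BOD.
Q·(S₀ − S) = 3630 × (718 − 13.0) × 10⁻³ = 2559 kg/d removed.
Net sludge production P_X = 0.1640 × 2559 = 419.8 kg VSS/d.
Carbonaceous O₂ demand = substrate oxidised − cell-mass equivalent = 2559 − 1.42 × 419.8 = 1963 kg O₂/d.

R_O ≈ 1960 kg O₂/d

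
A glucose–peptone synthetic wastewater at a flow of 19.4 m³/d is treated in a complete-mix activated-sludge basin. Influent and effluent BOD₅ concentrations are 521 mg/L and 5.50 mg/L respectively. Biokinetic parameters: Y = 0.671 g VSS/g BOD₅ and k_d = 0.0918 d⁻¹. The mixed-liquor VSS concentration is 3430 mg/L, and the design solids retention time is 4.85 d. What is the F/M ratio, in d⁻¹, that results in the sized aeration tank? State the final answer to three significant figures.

F/M ≈ 0.449 d⁻¹

From the SRT design equation V = Y Q (S₀−S) θ_c / [X (1 + k_d θ_c)] = 0.671 × 19.4 × (521 − 5.50) × 4.85 / [3430 × (1 + 0.0918 × 4.85)] = 3.25×10^4 / 4957 = 6.565 m³.
Food-to-microorganism ratio F/M = Q S₀ / (V X) = 19.4 × 521 / (6.565 × 3430) = 0.4488 d⁻¹.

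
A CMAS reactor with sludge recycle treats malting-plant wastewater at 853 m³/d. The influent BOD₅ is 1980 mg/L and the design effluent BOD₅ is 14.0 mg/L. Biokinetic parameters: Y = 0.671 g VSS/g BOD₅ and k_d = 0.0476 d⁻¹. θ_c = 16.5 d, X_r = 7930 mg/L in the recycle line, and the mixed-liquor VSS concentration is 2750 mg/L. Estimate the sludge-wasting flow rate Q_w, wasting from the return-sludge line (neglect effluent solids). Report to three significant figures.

From the SRT design equation V = Y Q (S₀−S) θ_c / [X (1 + k_d θ_c)] = 0.671 × 853 × (1980 − 14.0) × 16.5 / [2750 × (1 + 0.0476 × 16.5)] = 1.86×10^7 / 4910 = 3782 m³.
θ_c = V·X/(Q_w·X_r) when wasting from the recycle, so Q_w = V·X/(θ_c·X_r) = 3782 × 2750 / (16.5 × 7930) = 79.48 m³/d.

Q_w ≈ 79.5 m³/d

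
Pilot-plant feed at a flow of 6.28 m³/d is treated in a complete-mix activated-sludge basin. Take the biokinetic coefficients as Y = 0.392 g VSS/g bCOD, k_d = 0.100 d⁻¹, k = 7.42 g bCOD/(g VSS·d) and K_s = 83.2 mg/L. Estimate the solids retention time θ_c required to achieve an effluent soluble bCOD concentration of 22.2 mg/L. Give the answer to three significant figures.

θ_c ≈ 1.95 d

At the target effluent, Y k S/(K_s+S) = 0.392×7.42×22.2/105.4 = 0.6126 d⁻¹.
θ_c = 1/(μ − k_d) = 1/(0.6126 − 0.100) = 1/0.5126 = 1.951 d.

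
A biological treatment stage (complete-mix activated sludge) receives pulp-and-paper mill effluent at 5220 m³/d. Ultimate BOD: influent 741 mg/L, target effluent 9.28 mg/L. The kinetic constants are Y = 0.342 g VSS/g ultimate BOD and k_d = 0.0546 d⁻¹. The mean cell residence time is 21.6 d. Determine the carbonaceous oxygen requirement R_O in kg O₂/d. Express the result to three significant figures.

R_O ≈ 2970 kg O₂/d

Correct the yield for decay: Y_obs = Y/(1 + k_d θ_c) = 0.342 / (1 + 0.0546 × 21.6) = 0.342 / 2.179 = 0.1569.
Substrate removed = Q·(S₀ − S) = 5220 m³/d × (741 − 9.28) g/m³ = 3.82×10^6 g/d = 3820 kg/d.
Net sludge production P_X = 0.1569 × 3820 = 599.4 kg VSS/d.
Carbonaceous O₂ demand = substrate oxidised − cell-mass equivalent = 3820 − 1.42 × 599.4 = 2968 kg O₂/d.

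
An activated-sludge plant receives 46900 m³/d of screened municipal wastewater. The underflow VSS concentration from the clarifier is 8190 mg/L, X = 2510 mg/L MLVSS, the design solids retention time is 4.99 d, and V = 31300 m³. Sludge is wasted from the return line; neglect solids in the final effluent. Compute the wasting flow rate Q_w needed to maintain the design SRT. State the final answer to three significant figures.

Wasting from the return line (neglecting effluent solids): Q_w = V·X / (θ_c·X_r) = 31300 × 2510 / (4.99 × 8190) = 1922 m³/d.

Q_w ≈ 1920 m³/d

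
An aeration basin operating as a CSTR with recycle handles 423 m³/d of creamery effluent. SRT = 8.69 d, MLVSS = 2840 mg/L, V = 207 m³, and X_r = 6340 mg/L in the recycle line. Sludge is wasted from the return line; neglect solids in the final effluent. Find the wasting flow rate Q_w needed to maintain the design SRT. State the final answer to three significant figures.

Wasting from the return line (neglecting effluent solids): Q_w = V·X / (θ_c·X_r) = 207.0 × 2840 / (8.69 × 6340) = 10.67 m³/d.

Q_w ≈ 10.7 m³/d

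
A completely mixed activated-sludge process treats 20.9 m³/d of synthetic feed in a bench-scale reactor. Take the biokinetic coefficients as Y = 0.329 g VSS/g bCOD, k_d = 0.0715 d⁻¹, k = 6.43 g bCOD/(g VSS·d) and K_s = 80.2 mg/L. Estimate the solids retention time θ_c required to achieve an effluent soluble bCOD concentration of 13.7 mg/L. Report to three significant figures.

From 1/θ_c = Y·k·S/(K_s + S) − k_d: Y·k·S/(K_s+S) = 0.329 × 6.43 × 13.7 / (80.2 + 13.7) = 0.3086 d⁻¹.
1/θ_c = 0.3086 − 0.0715 = 0.2371 d⁻¹, so θ_c = 4.217 d.

θ_c ≈ 4.22 d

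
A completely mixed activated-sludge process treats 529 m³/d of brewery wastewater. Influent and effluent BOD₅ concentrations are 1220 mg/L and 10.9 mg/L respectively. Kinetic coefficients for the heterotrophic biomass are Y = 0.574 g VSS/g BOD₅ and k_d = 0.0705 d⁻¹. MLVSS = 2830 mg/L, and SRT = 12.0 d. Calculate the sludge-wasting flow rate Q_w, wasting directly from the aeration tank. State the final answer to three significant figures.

Q_w ≈ 70.3 m³/d

Rearranging the biomass balance for a CMAS with decay, V = Y·Q·ΔS·θ_c / [X·(1+k_d θ_c)] = 0.574 × 529 × (1220 − 10.9) × 12.0 / [2830 × (1 + 0.0705 × 12.0)] = 4.41×10^6 / 5224 = 843.3 m³.
With mixed-liquor wasting, θ_c = V/Q_w, so Q_w = V/θ_c = 843.3/12.0 = 70.28 m³/d.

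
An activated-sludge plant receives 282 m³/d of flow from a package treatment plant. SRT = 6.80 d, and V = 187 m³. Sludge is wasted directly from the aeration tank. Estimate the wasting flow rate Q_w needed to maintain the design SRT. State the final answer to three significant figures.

For wasting at MLVSS concentration, Q_w = V/θ_c = 187.0/6.80 = 27.50 m³/d.

Q_w ≈ 27.5 m³/d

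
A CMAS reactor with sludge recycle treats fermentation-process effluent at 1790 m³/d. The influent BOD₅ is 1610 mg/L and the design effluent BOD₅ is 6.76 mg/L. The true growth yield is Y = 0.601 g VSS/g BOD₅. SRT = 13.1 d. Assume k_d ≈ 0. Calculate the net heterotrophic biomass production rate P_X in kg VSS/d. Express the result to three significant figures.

P_X ≈ 1720 kg VSS/d

No decay correction is needed, so Y_obs = Y = 0.601.
Mass of BOD₅ removed per day: Q(S₀ − S) = 1790 × 1603 g/m³ = 2870 kg/d.
Biomass produced: P_X = Y_obs·Q·ΔS = 0.6010 × 2870 ≈ 1725 kg VSS/d.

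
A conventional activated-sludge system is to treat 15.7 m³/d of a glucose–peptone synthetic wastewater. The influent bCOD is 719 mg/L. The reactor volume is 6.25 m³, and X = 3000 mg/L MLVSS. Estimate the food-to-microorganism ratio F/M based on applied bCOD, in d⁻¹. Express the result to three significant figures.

Food-to-microorganism ratio F/M = Q S₀ / (V X) = 15.7 × 719 / (6.250 × 3000) = 0.6020 d⁻¹.

F/M ≈ 0.602 d⁻¹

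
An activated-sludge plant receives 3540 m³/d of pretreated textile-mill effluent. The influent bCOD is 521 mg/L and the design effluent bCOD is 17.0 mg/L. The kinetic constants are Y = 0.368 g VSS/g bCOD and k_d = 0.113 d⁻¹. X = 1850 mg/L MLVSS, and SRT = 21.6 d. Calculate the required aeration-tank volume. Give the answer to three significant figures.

V ≈ 2230 m³

Steady-state biomass mass balance: V·X·(1 + k_d·θ_c) = Y·Q·(S₀ − S)·θ_c, so V = 0.368 × 3540 × (521 − 17.0) × 21.6 / [1850 × (1 + 0.113 × 21.6)] = 1.42×10^7 / 6365 = 2228 m³.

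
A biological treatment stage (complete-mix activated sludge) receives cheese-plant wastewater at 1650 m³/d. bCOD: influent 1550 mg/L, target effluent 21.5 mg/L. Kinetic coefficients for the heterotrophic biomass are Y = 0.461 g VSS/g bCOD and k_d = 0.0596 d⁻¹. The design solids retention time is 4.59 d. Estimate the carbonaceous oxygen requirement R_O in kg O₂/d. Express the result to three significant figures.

R_O ≈ 1230 kg O₂/d

Observed yield with endogenous decay: Y_obs = Y / (1 + k_d·θ_c) = 0.461 / (1 + 0.0596 × 4.59) = 0.461 / 1.274 = 0.3620 g VSS/g bCOD.
Mass of bCOD removed per day: Q(S₀ − S) = 1650 × 1528 g/m³ = 2522 kg/d.
Net sludge production P_X = 0.3620 × 2522 = 912.9 kg VSS/d.
R_O = Q·ΔS − 1.42 P_X = 2522 − 1296 = 1226 kg O₂/d.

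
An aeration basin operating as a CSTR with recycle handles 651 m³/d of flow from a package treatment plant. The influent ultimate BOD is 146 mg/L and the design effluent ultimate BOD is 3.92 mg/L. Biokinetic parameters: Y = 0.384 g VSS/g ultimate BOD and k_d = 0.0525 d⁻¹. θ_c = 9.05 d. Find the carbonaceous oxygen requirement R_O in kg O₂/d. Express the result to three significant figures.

R_O ≈ 58.3 kg O₂/d

The observed yield is Y_obs = Y/(1 + k_d·θ_c) = 0.384 / (1 + 0.0525 × 9.05) = 0.384 / 1.475 = 0.2603 g VSS per g ultimate BOD removed.
Substrate removed = Q·(S₀ − S) = 651 m³/d × (146 − 3.92) g/m³ = 9.25×10^4 g/d = 92.49 kg/d.
Biomass synthesised: P_X = Y_obs × 92.49 = 24.08 kg VSS/d.
R_O = Q·ΔS − 1.42 P_X = 92.49 − 34.19 = 58.30 kg O₂/d.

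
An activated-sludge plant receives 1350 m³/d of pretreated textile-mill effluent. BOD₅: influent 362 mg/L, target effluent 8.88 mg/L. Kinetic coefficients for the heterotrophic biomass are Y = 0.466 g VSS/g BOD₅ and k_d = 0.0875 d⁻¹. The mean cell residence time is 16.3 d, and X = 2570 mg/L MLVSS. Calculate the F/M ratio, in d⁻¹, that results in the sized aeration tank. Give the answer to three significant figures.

From the SRT design equation V = Y Q (S₀−S) θ_c / [X (1 + k_d θ_c)] = 0.466 × 1350 × (362 − 8.88) × 16.3 / [2570 × (1 + 0.0875 × 16.3)] = 3.62×10^6 / 6235 = 580.7 m³.
F/M = applied load / biomass = Q·S₀/(V·X) = 1350 × 362 / (580.7 × 2570) = 0.3275 d⁻¹.

F/M ≈ 0.327 d⁻¹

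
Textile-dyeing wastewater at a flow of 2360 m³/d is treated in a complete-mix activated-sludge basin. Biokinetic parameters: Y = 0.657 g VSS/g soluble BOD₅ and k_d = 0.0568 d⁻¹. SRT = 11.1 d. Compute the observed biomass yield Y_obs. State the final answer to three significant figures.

Y_obs ≈ 0.403 g VSS/g soluble BOD₅

Observed yield with endogenous decay: Y_obs = Y / (1 + k_d·θ_c) = 0.657 / (1 + 0.0568 × 11.1) = 0.657 / 1.630 = 0.4029 g VSS/g soluble BOD₅.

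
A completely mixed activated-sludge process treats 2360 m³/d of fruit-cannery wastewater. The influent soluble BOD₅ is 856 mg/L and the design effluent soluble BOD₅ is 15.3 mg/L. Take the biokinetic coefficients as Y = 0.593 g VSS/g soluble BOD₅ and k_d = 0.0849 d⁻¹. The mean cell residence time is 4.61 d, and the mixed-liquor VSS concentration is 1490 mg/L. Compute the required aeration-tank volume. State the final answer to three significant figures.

From the SRT design equation V = Y Q (S₀−S) θ_c / [X (1 + k_d θ_c)] = 0.593 × 2360 × (856 − 15.3) × 4.61 / [1490 × (1 + 0.0849 × 4.61)] = 5.42×10^6 / 2073 = 2616 m³.

V ≈ 2620 m³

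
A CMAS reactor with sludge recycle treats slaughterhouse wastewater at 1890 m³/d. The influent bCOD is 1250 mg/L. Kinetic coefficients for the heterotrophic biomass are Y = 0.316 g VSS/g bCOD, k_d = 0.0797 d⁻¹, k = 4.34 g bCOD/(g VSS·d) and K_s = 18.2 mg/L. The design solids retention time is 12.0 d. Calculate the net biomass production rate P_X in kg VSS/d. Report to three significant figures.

Effluent substrate depends only on kinetics and SRT: S = K_s(1 + k_d θ_c) / [θ_c(Yk − k_d) − 1] = 18.2 × (1 + 0.0797 × 12.0) / [12.0 × (0.316 × 4.34 − 0.0797) − 1] = 35.61 / 14.50 = 2.455 mg/L.
The observed yield is Y_obs = Y/(1 + k_d·θ_c) = 0.316 / (1 + 0.0797 × 12.0) = 0.316 / 1.956 = 0.1615 g VSS per g bCOD removed.
Substrate removed = Q·(S₀ − S) = 1890 m³/d × (1250 − 2.46) g/m³ = 2.36×10^6 g/d = 2358 kg/d.
Biomass produced: P_X = Y_obs·Q·ΔS = 0.1615 × 2358 ≈ 380.8 kg VSS/d.

P_X ≈ 381 kg VSS/d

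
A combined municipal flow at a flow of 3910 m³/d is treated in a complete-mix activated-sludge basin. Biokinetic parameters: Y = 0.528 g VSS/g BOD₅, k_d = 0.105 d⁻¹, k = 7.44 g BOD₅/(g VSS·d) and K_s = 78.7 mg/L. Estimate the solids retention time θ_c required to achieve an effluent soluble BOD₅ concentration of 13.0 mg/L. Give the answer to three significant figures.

Specific growth rate at S = 13.0 mg/L: μ = YkS/(K_s+S) = 0.528·7.44·13.0/(78.7+13.0) = 0.5569 d⁻¹.
Then 1/θ_c = μ − k_d = 0.5569 − 0.105 = 0.4519 d⁻¹, giving θ_c = 2.213 d.

θ_c ≈ 2.21 d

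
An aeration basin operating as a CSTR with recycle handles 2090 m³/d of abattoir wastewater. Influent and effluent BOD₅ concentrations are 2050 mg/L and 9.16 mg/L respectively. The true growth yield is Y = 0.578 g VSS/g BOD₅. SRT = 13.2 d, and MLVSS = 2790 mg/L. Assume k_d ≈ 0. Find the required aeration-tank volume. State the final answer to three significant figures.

With k_d = 0 the design equation reduces to V = Y Q (S₀−S) θ_c / X = 0.578 × 2090 × (2050 − 9.16) × 13.2 / 2790 = 11664 m³.

V ≈ 11700 m³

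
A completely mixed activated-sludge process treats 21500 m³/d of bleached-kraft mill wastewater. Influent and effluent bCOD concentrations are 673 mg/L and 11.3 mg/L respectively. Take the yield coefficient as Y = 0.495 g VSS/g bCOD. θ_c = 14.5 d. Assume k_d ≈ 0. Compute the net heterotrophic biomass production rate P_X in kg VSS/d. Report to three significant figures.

P_X ≈ 7040 kg VSS/d

With endogenous decay neglected, the observed yield equals the true yield: Y_obs = Y = 0.495 g VSS/g bCOD.
Mass of bCOD removed per day: Q(S₀ − S) = 21500 × 661.7 g/m³ = 14227 kg/d.
So the net sludge growth is P_X = 0.4950 × 14227 = 7042 kg VSS/d.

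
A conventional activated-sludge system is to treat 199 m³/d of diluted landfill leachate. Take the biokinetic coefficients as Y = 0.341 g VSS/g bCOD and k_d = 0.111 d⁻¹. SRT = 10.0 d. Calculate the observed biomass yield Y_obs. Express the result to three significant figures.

Y_obs ≈ 0.162 g VSS/g bCOD

Correct the yield for decay: Y_obs = Y/(1 + k_d θ_c) = 0.341 / (1 + 0.111 × 10.0) = 0.341 / 2.110 = 0.1616.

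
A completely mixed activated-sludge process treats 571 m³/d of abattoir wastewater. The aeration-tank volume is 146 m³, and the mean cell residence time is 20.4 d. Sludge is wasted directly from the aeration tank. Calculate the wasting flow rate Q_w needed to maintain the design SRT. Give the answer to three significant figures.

With mixed-liquor wasting, θ_c = V/Q_w, so Q_w = V/θ_c = 146.0/20.4 = 7.157 m³/d.

Q_w ≈ 7.16 m³/d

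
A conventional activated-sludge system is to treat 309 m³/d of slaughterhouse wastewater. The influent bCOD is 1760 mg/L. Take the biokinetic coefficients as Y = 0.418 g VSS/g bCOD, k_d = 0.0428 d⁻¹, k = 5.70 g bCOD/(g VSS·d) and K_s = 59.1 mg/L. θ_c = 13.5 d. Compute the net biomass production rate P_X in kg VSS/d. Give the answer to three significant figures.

From the Monod/SRT balance for a CMAS, S = K_s·(1+k_d θ_c)/[θ_c·(Y k − k_d) − 1] = 59.1 × (1 + 0.0428 × 13.5) / [13.5 × (0.418 × 5.70 − 0.0428) − 1] = 93.25 / 30.59 = 3.049 mg/L.
Y_obs = Y / (1 + k_d θ_c) = 0.418 / (1 + 0.0428 × 13.5) = 0.418 / 1.578 = 0.2649.
ΔS = 1760 − 3.05 = 1757 mg/L, so the substrate removal rate is 309 × 1757/1000 = 542.9 kg bCOD/d.
So the net sludge growth is P_X = 0.2649 × 542.9 = 143.8 kg VSS/d.

P_X ≈ 144 kg VSS/d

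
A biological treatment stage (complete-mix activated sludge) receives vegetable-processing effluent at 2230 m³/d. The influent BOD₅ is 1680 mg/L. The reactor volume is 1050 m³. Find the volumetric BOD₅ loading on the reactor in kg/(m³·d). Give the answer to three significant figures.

Applied BOD₅ load per unit volume = Q·S₀/V = (2230 × 1680/1000)/1050 = 3.568 kg BOD₅·m⁻³·d⁻¹.

L_v ≈ 3.57 kg BOD₅/(m³·d)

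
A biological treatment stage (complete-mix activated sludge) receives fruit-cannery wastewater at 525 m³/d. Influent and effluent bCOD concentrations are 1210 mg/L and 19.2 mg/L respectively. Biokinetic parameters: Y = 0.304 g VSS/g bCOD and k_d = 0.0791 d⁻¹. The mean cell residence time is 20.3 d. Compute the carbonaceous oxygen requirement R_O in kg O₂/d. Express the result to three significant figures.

Y_obs = Y / (1 + k_d θ_c) = 0.304 / (1 + 0.0791 × 20.3) = 0.304 / 2.606 = 0.1167.
Q·(S₀ − S) = 525 × (1210 − 19.2) × 10⁻³ = 625.2 kg/d removed.
Biomass synthesised: P_X = Y_obs × 625.2 = 72.94 kg VSS/d.
R_O = Q·ΔS − 1.42 P_X = 625.2 − 103.6 = 521.6 kg O₂/d.

R_O ≈ 522 kg O₂/d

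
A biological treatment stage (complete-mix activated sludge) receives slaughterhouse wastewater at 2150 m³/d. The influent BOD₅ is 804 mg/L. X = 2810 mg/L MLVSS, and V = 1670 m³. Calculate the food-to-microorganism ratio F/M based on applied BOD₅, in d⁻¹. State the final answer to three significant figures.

F/M ≈ 0.368 d⁻¹

F/M = applied load / biomass = Q·S₀/(V·X) = 2150 × 804 / (1670 × 2810) = 0.3684 d⁻¹.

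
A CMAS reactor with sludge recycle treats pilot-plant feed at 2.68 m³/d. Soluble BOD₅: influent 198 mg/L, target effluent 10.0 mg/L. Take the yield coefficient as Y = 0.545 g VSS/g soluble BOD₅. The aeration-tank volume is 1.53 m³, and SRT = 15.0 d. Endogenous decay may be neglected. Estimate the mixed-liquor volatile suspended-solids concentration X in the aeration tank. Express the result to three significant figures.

X ≈ 2690 mg/L

X = Y·Q·ΔS·θ_c / V = 0.545 × 2.68 × (198 − 10.0) × 15.0 / 1.53 = 2692 mg/L.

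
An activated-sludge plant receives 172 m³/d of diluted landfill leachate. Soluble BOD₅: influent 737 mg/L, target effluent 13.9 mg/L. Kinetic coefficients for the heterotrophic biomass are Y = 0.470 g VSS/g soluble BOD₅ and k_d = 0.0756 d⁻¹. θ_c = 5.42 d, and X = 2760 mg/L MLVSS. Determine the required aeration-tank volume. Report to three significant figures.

Rearranging the biomass balance for a CMAS with decay, V = Y·Q·ΔS·θ_c / [X·(1+k_d θ_c)] = 0.470 × 172 × (737 − 13.9) × 5.42 / [2760 × (1 + 0.0756 × 5.42)] = 3.17×10^5 / 3891 = 81.43 m³.

V ≈ 81.4 m³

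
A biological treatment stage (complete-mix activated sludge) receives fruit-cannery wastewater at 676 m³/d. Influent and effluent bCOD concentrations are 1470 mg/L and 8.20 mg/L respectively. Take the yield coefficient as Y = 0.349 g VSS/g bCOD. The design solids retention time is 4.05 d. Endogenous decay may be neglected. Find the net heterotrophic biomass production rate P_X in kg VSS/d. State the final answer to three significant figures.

P_X ≈ 345 kg VSS/d

No decay correction is needed, so Y_obs = Y = 0.349.
Substrate removed = Q·(S₀ − S) = 676 m³/d × (1470 − 8.20) g/m³ = 9.88×10^5 g/d = 988.2 kg/d.
So the net sludge growth is P_X = 0.3490 × 988.2 = 344.9 kg VSS/d.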